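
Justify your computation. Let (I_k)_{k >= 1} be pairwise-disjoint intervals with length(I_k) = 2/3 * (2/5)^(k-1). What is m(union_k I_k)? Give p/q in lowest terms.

By countable additivity of the Lebesgue measure on pairwise disjoint measurable sets,
  m(union_{k >= 1} I_k) = sum_{k >= 1} m(I_k) = sum_{k >= 1} a * r^(k-1),
  with a = 2/3 and r = 2/5.
Since 0 < r = 2/5 < 1, the geometric series converges:
  sum_{k >= 1} a * r^(k-1) = a / (1 - r).
  = 2/3 / (1 - 2/5)
  = 2/3 / (3/5)
  = 10/9.

10/9


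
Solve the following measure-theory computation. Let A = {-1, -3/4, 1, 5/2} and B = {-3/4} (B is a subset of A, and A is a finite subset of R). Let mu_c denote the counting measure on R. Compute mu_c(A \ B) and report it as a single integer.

Counting measure assigns mu_c(E) = |E| (number of elements) when E is finite. For B subset A, A \ B is the set of elements of A not in B, so |A \ B| = |A| - |B|.
|A| = 4, |B| = 1, so mu_c(A \ B) = 4 - 1 = 3.

3


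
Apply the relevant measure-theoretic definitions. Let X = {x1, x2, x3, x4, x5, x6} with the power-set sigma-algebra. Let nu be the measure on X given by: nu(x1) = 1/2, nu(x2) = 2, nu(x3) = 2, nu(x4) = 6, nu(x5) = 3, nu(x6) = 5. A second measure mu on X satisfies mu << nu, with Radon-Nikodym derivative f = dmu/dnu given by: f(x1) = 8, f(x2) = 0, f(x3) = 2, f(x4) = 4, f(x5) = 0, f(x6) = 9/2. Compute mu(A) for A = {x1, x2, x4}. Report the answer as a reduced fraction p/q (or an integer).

By the defining property of the Radon-Nikodym derivative, for every measurable set A,
  mu(A) = integral_A f dnu.
Since nu is a discrete measure concentrated on the atoms of X, the integral over A reduces to the sum
  mu(A) = sum_{x in A} f(x) * nu({x}).
Computing each term:
  x1: f(x1) * nu(x1) = 8 * 1/2 = 4.
  x2: f(x2) * nu(x2) = 0 * 2 = 0.
  x4: f(x4) * nu(x4) = 4 * 6 = 24.
Summing: mu(A) = 4 + 0 + 24 = 28.

28


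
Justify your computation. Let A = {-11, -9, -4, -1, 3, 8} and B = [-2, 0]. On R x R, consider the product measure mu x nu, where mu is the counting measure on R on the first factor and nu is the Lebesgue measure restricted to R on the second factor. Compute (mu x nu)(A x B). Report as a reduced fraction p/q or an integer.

For a measurable rectangle A x B, the product measure satisfies
  (mu x nu)(A x B) = mu(A) * nu(B).
  mu(A) = 6.
  nu(B) = 2.
  (mu x nu)(A x B) = 6 * 2 = 12.

12


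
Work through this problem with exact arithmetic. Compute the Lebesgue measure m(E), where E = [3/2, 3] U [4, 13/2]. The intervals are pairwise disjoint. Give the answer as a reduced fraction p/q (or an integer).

For pairwise disjoint intervals, m(union_i I_i) = sum_i m(I_i),
and m is invariant under swapping open/closed endpoints (single points have measure 0).
So m(E) = sum_i (b_i - a_i).
  I_1 has length 3 - 3/2 = 3/2.
  I_2 has length 13/2 - 4 = 5/2.
Summing:
  m(E) = 3/2 + 5/2 = 4.

4


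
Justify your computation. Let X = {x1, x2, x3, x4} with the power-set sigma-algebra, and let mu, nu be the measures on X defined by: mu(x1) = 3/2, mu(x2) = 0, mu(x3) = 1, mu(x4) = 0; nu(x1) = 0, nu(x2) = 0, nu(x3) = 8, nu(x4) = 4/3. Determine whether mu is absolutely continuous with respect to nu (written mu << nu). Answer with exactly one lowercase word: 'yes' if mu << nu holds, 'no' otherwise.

mu << nu means: every nu-null measurable set is also mu-null; equivalently, for every atom x, if nu({x}) = 0 then mu({x}) = 0.
Checking each atom:
  x1: nu = 0, mu = 3/2 > 0 -> violates mu << nu.
  x2: nu = 0, mu = 0 -> consistent with mu << nu.
  x3: nu = 8 > 0 -> no constraint.
  x4: nu = 4/3 > 0 -> no constraint.
The atom(s) x1 violate the condition (nu = 0 but mu > 0). Therefore mu is NOT absolutely continuous w.r.t. nu.

no


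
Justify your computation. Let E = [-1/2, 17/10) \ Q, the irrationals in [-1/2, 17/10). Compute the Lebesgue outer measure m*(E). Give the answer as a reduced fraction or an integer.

The interval I = [-1/2, 17/10) has m(I) = 17/10 - (-1/2) = 11/5 (endpoints are measure-zero, so open/closed/half-open agree). Write I = (I cap Q) u (I \ Q). The rationals in I are countable, so m*(I cap Q) = 0 (cover each rational by intervals whose total length is arbitrarily small). By countable subadditivity m*(I) <= m*(I cap Q) + m*(I \ Q), hence m*(I \ Q) >= m(I) = 11/5. The reverse inequality m*(I \ Q) <= m*(I) = 11/5 is trivial since (I \ Q) is a subset of I. Therefore m*(I \ Q) = 11/5.

11/5


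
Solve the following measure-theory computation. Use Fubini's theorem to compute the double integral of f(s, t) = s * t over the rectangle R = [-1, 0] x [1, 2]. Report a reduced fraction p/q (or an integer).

f(s, t) is a tensor product of a function of s and a function of t, and both factors are bounded continuous (hence Lebesgue integrable) on the rectangle, so Fubini's theorem applies:
  integral_R f d(m x m) = (integral_a1^b1 s ds) * (integral_a2^b2 t dt).
Inner integral in s: integral_{-1}^{0} s ds = (0^2 - (-1)^2)/2
  = -1/2.
Inner integral in t: integral_{1}^{2} t dt = (2^2 - 1^2)/2
  = 3/2.
Product: (-1/2) * (3/2) = -3/4.

-3/4


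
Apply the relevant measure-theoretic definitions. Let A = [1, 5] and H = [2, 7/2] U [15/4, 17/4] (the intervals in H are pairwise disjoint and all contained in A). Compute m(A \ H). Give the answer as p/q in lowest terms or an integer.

The ambient interval has length m(A) = 5 - 1 = 4.
Since the holes are disjoint and sit inside A, by finite additivity
  m(H) = sum_i (b_i - a_i), and m(A \ H) = m(A) - m(H).
Computing the hole measures:
  m(H_1) = 7/2 - 2 = 3/2.
  m(H_2) = 17/4 - 15/4 = 1/2.
Summed: m(H) = 3/2 + 1/2 = 2.
So m(A \ H) = 4 - 2 = 2.

2


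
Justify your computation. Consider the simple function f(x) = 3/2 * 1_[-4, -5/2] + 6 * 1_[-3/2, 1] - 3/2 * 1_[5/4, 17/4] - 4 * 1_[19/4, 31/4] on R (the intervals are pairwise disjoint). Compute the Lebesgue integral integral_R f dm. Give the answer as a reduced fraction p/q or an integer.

For a simple function f = sum_i c_i * 1_{A_i} with disjoint A_i,
  integral f dm = sum_i c_i * m(A_i).
Lengths of the A_i:
  m(A_1) = -5/2 - (-4) = 3/2.
  m(A_2) = 1 - (-3/2) = 5/2.
  m(A_3) = 17/4 - 5/4 = 3.
  m(A_4) = 31/4 - 19/4 = 3.
Contributions c_i * m(A_i):
  (3/2) * (3/2) = 9/4.
  (6) * (5/2) = 15.
  (-3/2) * (3) = -9/2.
  (-4) * (3) = -12.
Total: 9/4 + 15 - 9/2 - 12 = 3/4.

3/4


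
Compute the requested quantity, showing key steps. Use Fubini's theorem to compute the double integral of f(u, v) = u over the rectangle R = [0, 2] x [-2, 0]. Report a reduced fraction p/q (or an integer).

f(u, v) is a tensor product of a function of u and a function of v, and both factors are bounded continuous (hence Lebesgue integrable) on the rectangle, so Fubini's theorem applies:
  integral_R f d(m x m) = (integral_a1^b1 u du) * (integral_a2^b2 1 dv).
Inner integral in u: integral_{0}^{2} u du = (2^2 - 0^2)/2
  = 2.
Inner integral in v: integral_{-2}^{0} 1 dv = (0^1 - (-2)^1)/1
  = 2.
Product: (2) * (2) = 4.

4


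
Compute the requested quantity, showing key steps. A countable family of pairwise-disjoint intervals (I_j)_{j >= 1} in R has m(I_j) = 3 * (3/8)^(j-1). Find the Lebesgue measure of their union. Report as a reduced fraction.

By countable additivity of the Lebesgue measure on pairwise disjoint measurable sets,
  m(union_{j >= 1} I_j) = sum_{j >= 1} m(I_j) = sum_{j >= 1} a * r^(j-1),
  with a = 3 and r = 3/8.
Since 0 < r = 3/8 < 1, the geometric series converges:
  sum_{j >= 1} a * r^(j-1) = a / (1 - r).
  = 3 / (1 - 3/8)
  = 3 / (5/8)
  = 24/5.

24/5


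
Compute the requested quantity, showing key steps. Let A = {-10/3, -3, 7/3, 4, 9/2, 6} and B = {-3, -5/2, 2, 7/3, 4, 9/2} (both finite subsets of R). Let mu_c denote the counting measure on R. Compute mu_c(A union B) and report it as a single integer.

Counting measure on a finite set equals cardinality. By inclusion-exclusion, |A union B| = |A| + |B| - |A cap B|.
|A| = 6, |B| = 6, |A cap B| = 4.
So mu_c(A union B) = 6 + 6 - 4 = 8.

8


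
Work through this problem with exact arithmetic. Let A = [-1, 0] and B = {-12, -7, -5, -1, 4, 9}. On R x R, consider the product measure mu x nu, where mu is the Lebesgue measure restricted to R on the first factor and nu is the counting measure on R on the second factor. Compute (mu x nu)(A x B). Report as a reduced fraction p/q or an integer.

For a measurable rectangle A x B, the product measure satisfies
  (mu x nu)(A x B) = mu(A) * nu(B).
  mu(A) = 1.
  nu(B) = 6.
  (mu x nu)(A x B) = 1 * 6 = 6.

6


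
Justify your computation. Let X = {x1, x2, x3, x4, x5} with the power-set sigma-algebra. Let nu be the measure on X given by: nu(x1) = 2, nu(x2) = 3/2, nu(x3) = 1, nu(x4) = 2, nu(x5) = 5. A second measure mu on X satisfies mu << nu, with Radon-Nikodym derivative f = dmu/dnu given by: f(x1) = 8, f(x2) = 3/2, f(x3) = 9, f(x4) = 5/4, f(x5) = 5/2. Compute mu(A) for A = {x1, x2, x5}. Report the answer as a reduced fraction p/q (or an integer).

By the defining property of the Radon-Nikodym derivative, for every measurable set A,
  mu(A) = integral_A f dnu.
Since nu is a discrete measure concentrated on the atoms of X, the integral over A reduces to the sum
  mu(A) = sum_{x in A} f(x) * nu({x}).
Computing each term:
  x1: f(x1) * nu(x1) = 8 * 2 = 16.
  x2: f(x2) * nu(x2) = 3/2 * 3/2 = 9/4.
  x5: f(x5) * nu(x5) = 5/2 * 5 = 25/2.
Summing: mu(A) = 16 + 9/4 + 25/2 = 123/4.

123/4


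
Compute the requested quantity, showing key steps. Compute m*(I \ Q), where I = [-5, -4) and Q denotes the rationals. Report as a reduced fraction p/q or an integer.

The interval I = [-5, -4) has m(I) = -4 - (-5) = 1 (endpoints are measure-zero, so open/closed/half-open agree). Write I = (I cap Q) u (I \ Q). The rationals in I are countable, so m*(I cap Q) = 0 (cover each rational by intervals whose total length is arbitrarily small). By countable subadditivity m*(I) <= m*(I cap Q) + m*(I \ Q), hence m*(I \ Q) >= m(I) = 1. The reverse inequality m*(I \ Q) <= m*(I) = 1 is trivial since (I \ Q) is a subset of I. Therefore m*(I \ Q) = 1.

1


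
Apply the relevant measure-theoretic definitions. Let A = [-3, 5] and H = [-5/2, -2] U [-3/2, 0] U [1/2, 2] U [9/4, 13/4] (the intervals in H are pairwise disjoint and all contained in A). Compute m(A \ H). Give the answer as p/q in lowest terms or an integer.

The ambient interval has length m(A) = 5 - (-3) = 8.
Since the holes are disjoint and sit inside A, by finite additivity
  m(H) = sum_i (b_i - a_i), and m(A \ H) = m(A) - m(H).
Computing the hole measures:
  m(H_1) = -2 - (-5/2) = 1/2.
  m(H_2) = 0 - (-3/2) = 3/2.
  m(H_3) = 2 - 1/2 = 3/2.
  m(H_4) = 13/4 - 9/4 = 1.
Summed: m(H) = 1/2 + 3/2 + 3/2 + 1 = 9/2.
So m(A \ H) = 8 - 9/2 = 7/2.

7/2


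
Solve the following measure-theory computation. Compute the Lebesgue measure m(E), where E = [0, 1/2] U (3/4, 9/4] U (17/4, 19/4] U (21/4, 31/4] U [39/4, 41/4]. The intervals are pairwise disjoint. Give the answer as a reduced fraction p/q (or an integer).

For pairwise disjoint intervals, m(union_i I_i) = sum_i m(I_i),
and m is invariant under swapping open/closed endpoints (single points have measure 0).
So m(E) = sum_i (b_i - a_i).
  I_1 has length 1/2 - 0 = 1/2.
  I_2 has length 9/4 - 3/4 = 3/2.
  I_3 has length 19/4 - 17/4 = 1/2.
  I_4 has length 31/4 - 21/4 = 5/2.
  I_5 has length 41/4 - 39/4 = 1/2.
Summing:
  m(E) = 1/2 + 3/2 + 1/2 + 5/2 + 1/2 = 11/2.

11/2


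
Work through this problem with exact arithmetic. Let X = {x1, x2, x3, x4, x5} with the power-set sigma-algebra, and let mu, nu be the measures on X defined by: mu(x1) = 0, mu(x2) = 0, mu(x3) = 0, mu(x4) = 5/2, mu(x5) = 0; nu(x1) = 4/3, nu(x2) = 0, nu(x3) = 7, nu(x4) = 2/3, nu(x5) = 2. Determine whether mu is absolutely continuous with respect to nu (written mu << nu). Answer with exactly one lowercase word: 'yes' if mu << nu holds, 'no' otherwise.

mu << nu means: every nu-null measurable set is also mu-null; equivalently, for every atom x, if nu({x}) = 0 then mu({x}) = 0.
Checking each atom:
  x1: nu = 4/3 > 0 -> no constraint.
  x2: nu = 0, mu = 0 -> consistent with mu << nu.
  x3: nu = 7 > 0 -> no constraint.
  x4: nu = 2/3 > 0 -> no constraint.
  x5: nu = 2 > 0 -> no constraint.
No atom violates the condition. Therefore mu << nu.

yes


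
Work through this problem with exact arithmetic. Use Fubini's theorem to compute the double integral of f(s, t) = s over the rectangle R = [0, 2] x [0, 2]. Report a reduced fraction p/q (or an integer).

f(s, t) is a tensor product of a function of s and a function of t, and both factors are bounded continuous (hence Lebesgue integrable) on the rectangle, so Fubini's theorem applies:
  integral_R f d(m x m) = (integral_a1^b1 s ds) * (integral_a2^b2 1 dt).
Inner integral in s: integral_{0}^{2} s ds = (2^2 - 0^2)/2
  = 2.
Inner integral in t: integral_{0}^{2} 1 dt = (2^1 - 0^1)/1
  = 2.
Product: (2) * (2) = 4.

4


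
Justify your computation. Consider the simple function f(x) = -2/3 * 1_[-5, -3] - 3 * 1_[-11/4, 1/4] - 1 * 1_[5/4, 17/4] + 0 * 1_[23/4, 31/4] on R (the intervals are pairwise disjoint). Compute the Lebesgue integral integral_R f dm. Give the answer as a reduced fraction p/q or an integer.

For a simple function f = sum_i c_i * 1_{A_i} with disjoint A_i,
  integral f dm = sum_i c_i * m(A_i).
Lengths of the A_i:
  m(A_1) = -3 - (-5) = 2.
  m(A_2) = 1/4 - (-11/4) = 3.
  m(A_3) = 17/4 - 5/4 = 3.
  m(A_4) = 31/4 - 23/4 = 2.
Contributions c_i * m(A_i):
  (-2/3) * (2) = -4/3.
  (-3) * (3) = -9.
  (-1) * (3) = -3.
  (0) * (2) = 0.
Total: -4/3 - 9 - 3 + 0 = -40/3.

-40/3


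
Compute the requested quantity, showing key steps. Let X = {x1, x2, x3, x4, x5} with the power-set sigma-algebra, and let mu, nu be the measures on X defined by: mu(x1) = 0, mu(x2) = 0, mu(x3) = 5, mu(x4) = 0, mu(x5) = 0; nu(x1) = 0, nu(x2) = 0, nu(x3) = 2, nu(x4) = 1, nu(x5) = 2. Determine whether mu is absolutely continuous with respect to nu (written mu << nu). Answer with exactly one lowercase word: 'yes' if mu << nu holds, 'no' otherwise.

mu << nu means: every nu-null measurable set is also mu-null; equivalently, for every atom x, if nu({x}) = 0 then mu({x}) = 0.
Checking each atom:
  x1: nu = 0, mu = 0 -> consistent with mu << nu.
  x2: nu = 0, mu = 0 -> consistent with mu << nu.
  x3: nu = 2 > 0 -> no constraint.
  x4: nu = 1 > 0 -> no constraint.
  x5: nu = 2 > 0 -> no constraint.
No atom violates the condition. Therefore mu << nu.

yes


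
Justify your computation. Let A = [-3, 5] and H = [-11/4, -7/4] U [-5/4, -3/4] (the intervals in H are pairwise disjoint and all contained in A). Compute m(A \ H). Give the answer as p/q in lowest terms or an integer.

The ambient interval has length m(A) = 5 - (-3) = 8.
Since the holes are disjoint and sit inside A, by finite additivity
  m(H) = sum_i (b_i - a_i), and m(A \ H) = m(A) - m(H).
Computing the hole measures:
  m(H_1) = -7/4 - (-11/4) = 1.
  m(H_2) = -3/4 - (-5/4) = 1/2.
Summed: m(H) = 1 + 1/2 = 3/2.
So m(A \ H) = 8 - 3/2 = 13/2.

13/2


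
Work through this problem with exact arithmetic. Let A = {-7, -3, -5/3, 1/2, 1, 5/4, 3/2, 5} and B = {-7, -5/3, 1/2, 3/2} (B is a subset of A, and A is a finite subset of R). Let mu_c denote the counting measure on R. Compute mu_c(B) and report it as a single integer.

Counting measure assigns mu_c(E) = |E| (number of elements) when E is finite.
B has 4 element(s), so mu_c(B) = 4.

4


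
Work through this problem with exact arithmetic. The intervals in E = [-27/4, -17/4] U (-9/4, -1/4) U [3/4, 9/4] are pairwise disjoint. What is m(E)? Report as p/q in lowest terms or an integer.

For pairwise disjoint intervals, m(union_i I_i) = sum_i m(I_i),
and m is invariant under swapping open/closed endpoints (single points have measure 0).
So m(E) = sum_i (b_i - a_i).
  I_1 has length -17/4 - (-27/4) = 5/2.
  I_2 has length -1/4 - (-9/4) = 2.
  I_3 has length 9/4 - 3/4 = 3/2.
Summing:
  m(E) = 5/2 + 2 + 3/2 = 6.

6


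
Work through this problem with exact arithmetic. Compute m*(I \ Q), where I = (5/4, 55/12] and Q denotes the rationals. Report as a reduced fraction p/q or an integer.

The interval I = (5/4, 55/12] has m(I) = 55/12 - 5/4 = 10/3 (endpoints are measure-zero, so open/closed/half-open agree). Write I = (I cap Q) u (I \ Q). The rationals in I are countable, so m*(I cap Q) = 0 (cover each rational by intervals whose total length is arbitrarily small). By countable subadditivity m*(I) <= m*(I cap Q) + m*(I \ Q), hence m*(I \ Q) >= m(I) = 10/3. The reverse inequality m*(I \ Q) <= m*(I) = 10/3 is trivial since (I \ Q) is a subset of I. Therefore m*(I \ Q) = 10/3.

10/3


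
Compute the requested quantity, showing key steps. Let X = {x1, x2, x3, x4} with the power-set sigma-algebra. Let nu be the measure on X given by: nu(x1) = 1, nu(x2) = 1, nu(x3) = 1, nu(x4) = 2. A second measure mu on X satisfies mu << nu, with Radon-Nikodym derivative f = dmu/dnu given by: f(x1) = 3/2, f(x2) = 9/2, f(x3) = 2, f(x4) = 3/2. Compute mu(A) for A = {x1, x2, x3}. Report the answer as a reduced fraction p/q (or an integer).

By the defining property of the Radon-Nikodym derivative, for every measurable set A,
  mu(A) = integral_A f dnu.
Since nu is a discrete measure concentrated on the atoms of X, the integral over A reduces to the sum
  mu(A) = sum_{x in A} f(x) * nu({x}).
Computing each term:
  x1: f(x1) * nu(x1) = 3/2 * 1 = 3/2.
  x2: f(x2) * nu(x2) = 9/2 * 1 = 9/2.
  x3: f(x3) * nu(x3) = 2 * 1 = 2.
Summing: mu(A) = 3/2 + 9/2 + 2 = 8.

8


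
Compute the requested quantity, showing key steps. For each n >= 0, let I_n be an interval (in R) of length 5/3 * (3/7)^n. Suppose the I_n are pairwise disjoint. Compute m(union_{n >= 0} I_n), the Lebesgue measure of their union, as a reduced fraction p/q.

By countable additivity of the Lebesgue measure on pairwise disjoint measurable sets,
  m(union_{n >= 0} I_n) = sum_{n >= 0} m(I_n) = sum_{n >= 0} a * r^n,
  with a = 5/3 and r = 3/7.
Since 0 < r = 3/7 < 1, the geometric series converges:
  sum_{n >= 0} a * r^n = a / (1 - r).
  = 5/3 / (1 - 3/7)
  = 5/3 / (4/7)
  = 35/12.

35/12


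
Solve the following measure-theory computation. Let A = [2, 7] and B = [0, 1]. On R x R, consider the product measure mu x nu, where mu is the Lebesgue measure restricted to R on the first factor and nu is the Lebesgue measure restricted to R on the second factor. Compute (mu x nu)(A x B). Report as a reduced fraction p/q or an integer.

For a measurable rectangle A x B, the product measure satisfies
  (mu x nu)(A x B) = mu(A) * nu(B).
  mu(A) = 5.
  nu(B) = 1.
  (mu x nu)(A x B) = 5 * 1 = 5.

5


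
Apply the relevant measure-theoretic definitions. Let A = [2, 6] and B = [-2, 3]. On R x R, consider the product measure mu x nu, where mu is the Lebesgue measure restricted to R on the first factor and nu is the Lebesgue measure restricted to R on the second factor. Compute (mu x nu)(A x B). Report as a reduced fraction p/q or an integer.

For a measurable rectangle A x B, the product measure satisfies
  (mu x nu)(A x B) = mu(A) * nu(B).
  mu(A) = 4.
  nu(B) = 5.
  (mu x nu)(A x B) = 4 * 5 = 20.

20


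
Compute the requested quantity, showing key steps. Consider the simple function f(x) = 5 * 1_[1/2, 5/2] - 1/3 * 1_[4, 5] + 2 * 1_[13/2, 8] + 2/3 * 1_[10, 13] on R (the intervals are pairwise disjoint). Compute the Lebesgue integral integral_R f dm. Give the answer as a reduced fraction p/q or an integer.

For a simple function f = sum_i c_i * 1_{A_i} with disjoint A_i,
  integral f dm = sum_i c_i * m(A_i).
Lengths of the A_i:
  m(A_1) = 5/2 - 1/2 = 2.
  m(A_2) = 5 - 4 = 1.
  m(A_3) = 8 - 13/2 = 3/2.
  m(A_4) = 13 - 10 = 3.
Contributions c_i * m(A_i):
  (5) * (2) = 10.
  (-1/3) * (1) = -1/3.
  (2) * (3/2) = 3.
  (2/3) * (3) = 2.
Total: 10 - 1/3 + 3 + 2 = 44/3.

44/3


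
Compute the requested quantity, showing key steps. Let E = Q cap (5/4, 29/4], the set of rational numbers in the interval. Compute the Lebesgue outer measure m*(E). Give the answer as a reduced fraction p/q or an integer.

The set Q cap (5/4, 29/4] is countable (a subset of the countable set Q). Lebesgue outer measure of any countable set is 0: each singleton {q} has m*({q}) = 0, and by countable subadditivity m*(union_k {q_k}) <= sum_k m*({q_k}) = sum_k 0 = 0. The reverse inequality m*(E) >= 0 is automatic. So m*(Q cap (5/4, 29/4]) = 0.

0


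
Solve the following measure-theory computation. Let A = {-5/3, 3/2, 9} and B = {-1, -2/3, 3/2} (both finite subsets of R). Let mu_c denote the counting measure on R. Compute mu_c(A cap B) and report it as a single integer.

Counting measure on a finite set equals cardinality. mu_c(A cap B) = |A cap B| (elements appearing in both).
Enumerating the elements of A that also lie in B gives 1 element(s).
So mu_c(A cap B) = 1.

1


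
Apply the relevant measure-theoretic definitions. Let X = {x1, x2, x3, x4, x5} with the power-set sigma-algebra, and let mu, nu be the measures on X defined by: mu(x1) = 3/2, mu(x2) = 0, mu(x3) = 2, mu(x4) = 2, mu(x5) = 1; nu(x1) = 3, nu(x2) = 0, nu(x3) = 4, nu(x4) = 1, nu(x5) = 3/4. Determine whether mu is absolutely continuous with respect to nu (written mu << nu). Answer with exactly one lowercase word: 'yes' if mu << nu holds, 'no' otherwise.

mu << nu means: every nu-null measurable set is also mu-null; equivalently, for every atom x, if nu({x}) = 0 then mu({x}) = 0.
Checking each atom:
  x1: nu = 3 > 0 -> no constraint.
  x2: nu = 0, mu = 0 -> consistent with mu << nu.
  x3: nu = 4 > 0 -> no constraint.
  x4: nu = 1 > 0 -> no constraint.
  x5: nu = 3/4 > 0 -> no constraint.
No atom violates the condition. Therefore mu << nu.

yes


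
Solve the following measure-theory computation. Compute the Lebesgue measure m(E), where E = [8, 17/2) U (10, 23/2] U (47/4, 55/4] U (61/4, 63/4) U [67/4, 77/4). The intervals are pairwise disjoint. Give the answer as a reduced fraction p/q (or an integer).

For pairwise disjoint intervals, m(union_i I_i) = sum_i m(I_i),
and m is invariant under swapping open/closed endpoints (single points have measure 0).
So m(E) = sum_i (b_i - a_i).
  I_1 has length 17/2 - 8 = 1/2.
  I_2 has length 23/2 - 10 = 3/2.
  I_3 has length 55/4 - 47/4 = 2.
  I_4 has length 63/4 - 61/4 = 1/2.
  I_5 has length 77/4 - 67/4 = 5/2.
Summing:
  m(E) = 1/2 + 3/2 + 2 + 1/2 + 5/2 = 7.

7


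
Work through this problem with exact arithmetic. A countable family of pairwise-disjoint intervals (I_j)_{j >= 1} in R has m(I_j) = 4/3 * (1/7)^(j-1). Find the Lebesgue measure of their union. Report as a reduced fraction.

By countable additivity of the Lebesgue measure on pairwise disjoint measurable sets,
  m(union_{j >= 1} I_j) = sum_{j >= 1} m(I_j) = sum_{j >= 1} a * r^(j-1),
  with a = 4/3 and r = 1/7.
Since 0 < r = 1/7 < 1, the geometric series converges:
  sum_{j >= 1} a * r^(j-1) = a / (1 - r).
  = 4/3 / (1 - 1/7)
  = 4/3 / (6/7)
  = 14/9.

14/9


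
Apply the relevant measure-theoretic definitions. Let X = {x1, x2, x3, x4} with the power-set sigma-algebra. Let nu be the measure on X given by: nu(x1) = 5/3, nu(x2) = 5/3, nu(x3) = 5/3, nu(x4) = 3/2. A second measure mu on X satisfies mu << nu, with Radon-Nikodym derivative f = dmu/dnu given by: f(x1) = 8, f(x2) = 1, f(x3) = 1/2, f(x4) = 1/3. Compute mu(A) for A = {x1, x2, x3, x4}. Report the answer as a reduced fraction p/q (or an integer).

By the defining property of the Radon-Nikodym derivative, for every measurable set A,
  mu(A) = integral_A f dnu.
Since nu is a discrete measure concentrated on the atoms of X, the integral over A reduces to the sum
  mu(A) = sum_{x in A} f(x) * nu({x}).
Computing each term:
  x1: f(x1) * nu(x1) = 8 * 5/3 = 40/3.
  x2: f(x2) * nu(x2) = 1 * 5/3 = 5/3.
  x3: f(x3) * nu(x3) = 1/2 * 5/3 = 5/6.
  x4: f(x4) * nu(x4) = 1/3 * 3/2 = 1/2.
Summing: mu(A) = 40/3 + 5/3 + 5/6 + 1/2 = 49/3.

49/3


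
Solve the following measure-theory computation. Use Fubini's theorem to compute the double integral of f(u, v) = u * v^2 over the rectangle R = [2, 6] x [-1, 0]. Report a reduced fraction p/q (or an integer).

f(u, v) is a tensor product of a function of u and a function of v, and both factors are bounded continuous (hence Lebesgue integrable) on the rectangle, so Fubini's theorem applies:
  integral_R f d(m x m) = (integral_a1^b1 u du) * (integral_a2^b2 v^2 dv).
Inner integral in u: integral_{2}^{6} u du = (6^2 - 2^2)/2
  = 16.
Inner integral in v: integral_{-1}^{0} v^2 dv = (0^3 - (-1)^3)/3
  = 1/3.
Product: (16) * (1/3) = 16/3.

16/3


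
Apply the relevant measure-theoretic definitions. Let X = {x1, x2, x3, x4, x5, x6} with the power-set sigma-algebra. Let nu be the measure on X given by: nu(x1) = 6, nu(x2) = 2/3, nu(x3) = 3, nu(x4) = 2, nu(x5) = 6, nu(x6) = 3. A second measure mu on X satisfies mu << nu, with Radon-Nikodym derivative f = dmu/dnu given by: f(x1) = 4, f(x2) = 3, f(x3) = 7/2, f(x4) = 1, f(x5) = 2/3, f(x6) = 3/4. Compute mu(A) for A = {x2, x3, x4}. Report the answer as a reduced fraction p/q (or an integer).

By the defining property of the Radon-Nikodym derivative, for every measurable set A,
  mu(A) = integral_A f dnu.
Since nu is a discrete measure concentrated on the atoms of X, the integral over A reduces to the sum
  mu(A) = sum_{x in A} f(x) * nu({x}).
Computing each term:
  x2: f(x2) * nu(x2) = 3 * 2/3 = 2.
  x3: f(x3) * nu(x3) = 7/2 * 3 = 21/2.
  x4: f(x4) * nu(x4) = 1 * 2 = 2.
Summing: mu(A) = 2 + 21/2 + 2 = 29/2.

29/2


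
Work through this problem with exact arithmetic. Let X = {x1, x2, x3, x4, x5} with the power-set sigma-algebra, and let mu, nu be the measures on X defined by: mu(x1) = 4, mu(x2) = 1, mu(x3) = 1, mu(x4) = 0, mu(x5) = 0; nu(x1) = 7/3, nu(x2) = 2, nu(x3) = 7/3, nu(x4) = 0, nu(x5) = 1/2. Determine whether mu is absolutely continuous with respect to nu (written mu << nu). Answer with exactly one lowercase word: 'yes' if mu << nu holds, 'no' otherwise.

mu << nu means: every nu-null measurable set is also mu-null; equivalently, for every atom x, if nu({x}) = 0 then mu({x}) = 0.
Checking each atom:
  x1: nu = 7/3 > 0 -> no constraint.
  x2: nu = 2 > 0 -> no constraint.
  x3: nu = 7/3 > 0 -> no constraint.
  x4: nu = 0, mu = 0 -> consistent with mu << nu.
  x5: nu = 1/2 > 0 -> no constraint.
No atom violates the condition. Therefore mu << nu.

yes


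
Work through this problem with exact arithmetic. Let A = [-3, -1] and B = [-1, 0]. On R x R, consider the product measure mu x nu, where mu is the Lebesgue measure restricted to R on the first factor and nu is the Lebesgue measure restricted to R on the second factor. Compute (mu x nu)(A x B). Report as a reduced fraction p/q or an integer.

For a measurable rectangle A x B, the product measure satisfies
  (mu x nu)(A x B) = mu(A) * nu(B).
  mu(A) = 2.
  nu(B) = 1.
  (mu x nu)(A x B) = 2 * 1 = 2.

2


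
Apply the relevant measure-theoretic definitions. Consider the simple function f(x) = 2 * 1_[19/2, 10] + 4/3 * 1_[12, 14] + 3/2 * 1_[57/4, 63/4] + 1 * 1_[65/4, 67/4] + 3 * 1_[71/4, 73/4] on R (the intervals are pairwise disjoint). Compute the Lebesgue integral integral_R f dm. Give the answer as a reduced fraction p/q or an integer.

For a simple function f = sum_i c_i * 1_{A_i} with disjoint A_i,
  integral f dm = sum_i c_i * m(A_i).
Lengths of the A_i:
  m(A_1) = 10 - 19/2 = 1/2.
  m(A_2) = 14 - 12 = 2.
  m(A_3) = 63/4 - 57/4 = 3/2.
  m(A_4) = 67/4 - 65/4 = 1/2.
  m(A_5) = 73/4 - 71/4 = 1/2.
Contributions c_i * m(A_i):
  (2) * (1/2) = 1.
  (4/3) * (2) = 8/3.
  (3/2) * (3/2) = 9/4.
  (1) * (1/2) = 1/2.
  (3) * (1/2) = 3/2.
Total: 1 + 8/3 + 9/4 + 1/2 + 3/2 = 95/12.

95/12


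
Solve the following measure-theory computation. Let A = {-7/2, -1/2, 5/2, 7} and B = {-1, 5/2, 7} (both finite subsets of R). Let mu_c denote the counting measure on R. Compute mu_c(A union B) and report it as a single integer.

Counting measure on a finite set equals cardinality. By inclusion-exclusion, |A union B| = |A| + |B| - |A cap B|.
|A| = 4, |B| = 3, |A cap B| = 2.
So mu_c(A union B) = 4 + 3 - 2 = 5.

5


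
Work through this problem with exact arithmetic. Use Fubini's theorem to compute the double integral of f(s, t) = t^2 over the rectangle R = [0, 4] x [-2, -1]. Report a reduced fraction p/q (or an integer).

f(s, t) is a tensor product of a function of s and a function of t, and both factors are bounded continuous (hence Lebesgue integrable) on the rectangle, so Fubini's theorem applies:
  integral_R f d(m x m) = (integral_a1^b1 1 ds) * (integral_a2^b2 t^2 dt).
Inner integral in s: integral_{0}^{4} 1 ds = (4^1 - 0^1)/1
  = 4.
Inner integral in t: integral_{-2}^{-1} t^2 dt = ((-1)^3 - (-2)^3)/3
  = 7/3.
Product: (4) * (7/3) = 28/3.

28/3


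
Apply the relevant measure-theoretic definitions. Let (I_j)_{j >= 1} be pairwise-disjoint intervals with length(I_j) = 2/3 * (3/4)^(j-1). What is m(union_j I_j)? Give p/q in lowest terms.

By countable additivity of the Lebesgue measure on pairwise disjoint measurable sets,
  m(union_{j >= 1} I_j) = sum_{j >= 1} m(I_j) = sum_{j >= 1} a * r^(j-1),
  with a = 2/3 and r = 3/4.
Since 0 < r = 3/4 < 1, the geometric series converges:
  sum_{j >= 1} a * r^(j-1) = a / (1 - r).
  = 2/3 / (1 - 3/4)
  = 2/3 / (1/4)
  = 8/3.

8/3


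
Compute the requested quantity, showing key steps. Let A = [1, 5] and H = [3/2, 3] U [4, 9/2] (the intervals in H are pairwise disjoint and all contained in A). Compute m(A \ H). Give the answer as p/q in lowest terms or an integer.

The ambient interval has length m(A) = 5 - 1 = 4.
Since the holes are disjoint and sit inside A, by finite additivity
  m(H) = sum_i (b_i - a_i), and m(A \ H) = m(A) - m(H).
Computing the hole measures:
  m(H_1) = 3 - 3/2 = 3/2.
  m(H_2) = 9/2 - 4 = 1/2.
Summed: m(H) = 3/2 + 1/2 = 2.
So m(A \ H) = 4 - 2 = 2.

2


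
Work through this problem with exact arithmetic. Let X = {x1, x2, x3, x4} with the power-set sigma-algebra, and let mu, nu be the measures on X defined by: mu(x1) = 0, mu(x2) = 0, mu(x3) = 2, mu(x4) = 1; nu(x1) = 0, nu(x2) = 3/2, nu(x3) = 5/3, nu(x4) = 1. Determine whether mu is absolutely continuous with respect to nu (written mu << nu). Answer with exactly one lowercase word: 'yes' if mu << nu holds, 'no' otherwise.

mu << nu means: every nu-null measurable set is also mu-null; equivalently, for every atom x, if nu({x}) = 0 then mu({x}) = 0.
Checking each atom:
  x1: nu = 0, mu = 0 -> consistent with mu << nu.
  x2: nu = 3/2 > 0 -> no constraint.
  x3: nu = 5/3 > 0 -> no constraint.
  x4: nu = 1 > 0 -> no constraint.
No atom violates the condition. Therefore mu << nu.

yes


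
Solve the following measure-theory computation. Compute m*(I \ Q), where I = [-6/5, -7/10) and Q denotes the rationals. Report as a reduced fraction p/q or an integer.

The interval I = [-6/5, -7/10) has m(I) = -7/10 - (-6/5) = 1/2 (endpoints are measure-zero, so open/closed/half-open agree). Write I = (I cap Q) u (I \ Q). The rationals in I are countable, so m*(I cap Q) = 0 (cover each rational by intervals whose total length is arbitrarily small). By countable subadditivity m*(I) <= m*(I cap Q) + m*(I \ Q), hence m*(I \ Q) >= m(I) = 1/2. The reverse inequality m*(I \ Q) <= m*(I) = 1/2 is trivial since (I \ Q) is a subset of I. Therefore m*(I \ Q) = 1/2.

1/2


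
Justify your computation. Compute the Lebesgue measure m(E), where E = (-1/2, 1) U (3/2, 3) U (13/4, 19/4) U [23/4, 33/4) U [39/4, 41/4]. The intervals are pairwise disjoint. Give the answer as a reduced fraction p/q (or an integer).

For pairwise disjoint intervals, m(union_i I_i) = sum_i m(I_i),
and m is invariant under swapping open/closed endpoints (single points have measure 0).
So m(E) = sum_i (b_i - a_i).
  I_1 has length 1 - (-1/2) = 3/2.
  I_2 has length 3 - 3/2 = 3/2.
  I_3 has length 19/4 - 13/4 = 3/2.
  I_4 has length 33/4 - 23/4 = 5/2.
  I_5 has length 41/4 - 39/4 = 1/2.
Summing:
  m(E) = 3/2 + 3/2 + 3/2 + 5/2 + 1/2 = 15/2.

15/2


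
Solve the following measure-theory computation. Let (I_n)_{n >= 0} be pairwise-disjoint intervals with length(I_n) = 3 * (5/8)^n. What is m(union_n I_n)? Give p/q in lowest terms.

By countable additivity of the Lebesgue measure on pairwise disjoint measurable sets,
  m(union_{n >= 0} I_n) = sum_{n >= 0} m(I_n) = sum_{n >= 0} a * r^n,
  with a = 3 and r = 5/8.
Since 0 < r = 5/8 < 1, the geometric series converges:
  sum_{n >= 0} a * r^n = a / (1 - r).
  = 3 / (1 - 5/8)
  = 3 / (3/8)
  = 8.

8


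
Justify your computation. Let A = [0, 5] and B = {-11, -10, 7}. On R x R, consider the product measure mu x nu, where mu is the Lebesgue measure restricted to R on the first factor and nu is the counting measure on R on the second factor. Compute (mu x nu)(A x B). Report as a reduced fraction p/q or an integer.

For a measurable rectangle A x B, the product measure satisfies
  (mu x nu)(A x B) = mu(A) * nu(B).
  mu(A) = 5.
  nu(B) = 3.
  (mu x nu)(A x B) = 5 * 3 = 15.

15


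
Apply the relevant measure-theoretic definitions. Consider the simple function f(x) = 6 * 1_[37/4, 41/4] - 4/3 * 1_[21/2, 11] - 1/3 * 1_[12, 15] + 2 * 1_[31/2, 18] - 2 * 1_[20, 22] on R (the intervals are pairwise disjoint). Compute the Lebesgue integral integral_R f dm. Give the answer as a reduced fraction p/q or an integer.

For a simple function f = sum_i c_i * 1_{A_i} with disjoint A_i,
  integral f dm = sum_i c_i * m(A_i).
Lengths of the A_i:
  m(A_1) = 41/4 - 37/4 = 1.
  m(A_2) = 11 - 21/2 = 1/2.
  m(A_3) = 15 - 12 = 3.
  m(A_4) = 18 - 31/2 = 5/2.
  m(A_5) = 22 - 20 = 2.
Contributions c_i * m(A_i):
  (6) * (1) = 6.
  (-4/3) * (1/2) = -2/3.
  (-1/3) * (3) = -1.
  (2) * (5/2) = 5.
  (-2) * (2) = -4.
Total: 6 - 2/3 - 1 + 5 - 4 = 16/3.

16/3


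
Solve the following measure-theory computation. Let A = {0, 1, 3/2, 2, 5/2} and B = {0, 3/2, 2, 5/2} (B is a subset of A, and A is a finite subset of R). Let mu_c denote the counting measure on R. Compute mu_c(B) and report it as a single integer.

Counting measure assigns mu_c(E) = |E| (number of elements) when E is finite.
B has 4 element(s), so mu_c(B) = 4.

4


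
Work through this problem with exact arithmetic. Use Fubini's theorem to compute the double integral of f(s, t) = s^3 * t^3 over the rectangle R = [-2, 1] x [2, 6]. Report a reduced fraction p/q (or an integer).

f(s, t) is a tensor product of a function of s and a function of t, and both factors are bounded continuous (hence Lebesgue integrable) on the rectangle, so Fubini's theorem applies:
  integral_R f d(m x m) = (integral_a1^b1 s^3 ds) * (integral_a2^b2 t^3 dt).
Inner integral in s: integral_{-2}^{1} s^3 ds = (1^4 - (-2)^4)/4
  = -15/4.
Inner integral in t: integral_{2}^{6} t^3 dt = (6^4 - 2^4)/4
  = 320.
Product: (-15/4) * (320) = -1200.

-1200


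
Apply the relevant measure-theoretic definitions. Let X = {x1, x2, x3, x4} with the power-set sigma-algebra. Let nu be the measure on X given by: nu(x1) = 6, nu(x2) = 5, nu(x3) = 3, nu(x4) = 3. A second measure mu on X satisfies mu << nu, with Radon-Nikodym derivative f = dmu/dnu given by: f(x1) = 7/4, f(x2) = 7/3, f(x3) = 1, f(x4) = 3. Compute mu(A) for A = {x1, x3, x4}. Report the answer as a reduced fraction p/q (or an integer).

By the defining property of the Radon-Nikodym derivative, for every measurable set A,
  mu(A) = integral_A f dnu.
Since nu is a discrete measure concentrated on the atoms of X, the integral over A reduces to the sum
  mu(A) = sum_{x in A} f(x) * nu({x}).
Computing each term:
  x1: f(x1) * nu(x1) = 7/4 * 6 = 21/2.
  x3: f(x3) * nu(x3) = 1 * 3 = 3.
  x4: f(x4) * nu(x4) = 3 * 3 = 9.
Summing: mu(A) = 21/2 + 3 + 9 = 45/2.

45/2


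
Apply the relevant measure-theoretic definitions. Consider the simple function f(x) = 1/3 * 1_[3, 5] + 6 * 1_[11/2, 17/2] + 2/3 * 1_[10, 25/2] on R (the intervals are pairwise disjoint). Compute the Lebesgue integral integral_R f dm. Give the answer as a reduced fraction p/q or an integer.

For a simple function f = sum_i c_i * 1_{A_i} with disjoint A_i,
  integral f dm = sum_i c_i * m(A_i).
Lengths of the A_i:
  m(A_1) = 5 - 3 = 2.
  m(A_2) = 17/2 - 11/2 = 3.
  m(A_3) = 25/2 - 10 = 5/2.
Contributions c_i * m(A_i):
  (1/3) * (2) = 2/3.
  (6) * (3) = 18.
  (2/3) * (5/2) = 5/3.
Total: 2/3 + 18 + 5/3 = 61/3.

61/3


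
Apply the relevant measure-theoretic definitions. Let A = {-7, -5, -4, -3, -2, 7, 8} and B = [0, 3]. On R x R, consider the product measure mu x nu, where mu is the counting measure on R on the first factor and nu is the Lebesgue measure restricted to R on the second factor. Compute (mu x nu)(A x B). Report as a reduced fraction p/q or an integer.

For a measurable rectangle A x B, the product measure satisfies
  (mu x nu)(A x B) = mu(A) * nu(B).
  mu(A) = 7.
  nu(B) = 3.
  (mu x nu)(A x B) = 7 * 3 = 21.

21


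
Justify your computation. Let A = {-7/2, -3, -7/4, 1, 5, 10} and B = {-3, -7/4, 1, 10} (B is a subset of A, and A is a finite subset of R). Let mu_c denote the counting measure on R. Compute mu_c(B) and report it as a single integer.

Counting measure assigns mu_c(E) = |E| (number of elements) when E is finite.
B has 4 element(s), so mu_c(B) = 4.

4


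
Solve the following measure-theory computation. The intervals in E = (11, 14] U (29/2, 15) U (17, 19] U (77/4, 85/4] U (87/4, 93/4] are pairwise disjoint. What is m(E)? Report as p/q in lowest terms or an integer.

For pairwise disjoint intervals, m(union_i I_i) = sum_i m(I_i),
and m is invariant under swapping open/closed endpoints (single points have measure 0).
So m(E) = sum_i (b_i - a_i).
  I_1 has length 14 - 11 = 3.
  I_2 has length 15 - 29/2 = 1/2.
  I_3 has length 19 - 17 = 2.
  I_4 has length 85/4 - 77/4 = 2.
  I_5 has length 93/4 - 87/4 = 3/2.
Summing:
  m(E) = 3 + 1/2 + 2 + 2 + 3/2 = 9.

9


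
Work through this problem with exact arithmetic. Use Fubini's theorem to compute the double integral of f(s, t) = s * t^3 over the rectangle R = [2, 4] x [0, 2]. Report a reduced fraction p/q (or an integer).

f(s, t) is a tensor product of a function of s and a function of t, and both factors are bounded continuous (hence Lebesgue integrable) on the rectangle, so Fubini's theorem applies:
  integral_R f d(m x m) = (integral_a1^b1 s ds) * (integral_a2^b2 t^3 dt).
Inner integral in s: integral_{2}^{4} s ds = (4^2 - 2^2)/2
  = 6.
Inner integral in t: integral_{0}^{2} t^3 dt = (2^4 - 0^4)/4
  = 4.
Product: (6) * (4) = 24.

24


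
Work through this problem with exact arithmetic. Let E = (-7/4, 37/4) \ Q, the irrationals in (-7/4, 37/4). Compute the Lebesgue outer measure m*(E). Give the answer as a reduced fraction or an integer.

The interval I = (-7/4, 37/4) has m(I) = 37/4 - (-7/4) = 11 (endpoints are measure-zero, so open/closed/half-open agree). Write I = (I cap Q) u (I \ Q). The rationals in I are countable, so m*(I cap Q) = 0 (cover each rational by intervals whose total length is arbitrarily small). By countable subadditivity m*(I) <= m*(I cap Q) + m*(I \ Q), hence m*(I \ Q) >= m(I) = 11. The reverse inequality m*(I \ Q) <= m*(I) = 11 is trivial since (I \ Q) is a subset of I. Therefore m*(I \ Q) = 11.

11


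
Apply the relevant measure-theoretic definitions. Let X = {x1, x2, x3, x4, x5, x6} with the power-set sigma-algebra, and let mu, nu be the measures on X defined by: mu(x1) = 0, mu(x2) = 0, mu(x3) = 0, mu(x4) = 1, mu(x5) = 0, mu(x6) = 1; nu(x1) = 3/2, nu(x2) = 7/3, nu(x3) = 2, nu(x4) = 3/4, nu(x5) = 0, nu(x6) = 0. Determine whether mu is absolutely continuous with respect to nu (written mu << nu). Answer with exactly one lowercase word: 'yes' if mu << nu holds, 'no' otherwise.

mu << nu means: every nu-null measurable set is also mu-null; equivalently, for every atom x, if nu({x}) = 0 then mu({x}) = 0.
Checking each atom:
  x1: nu = 3/2 > 0 -> no constraint.
  x2: nu = 7/3 > 0 -> no constraint.
  x3: nu = 2 > 0 -> no constraint.
  x4: nu = 3/4 > 0 -> no constraint.
  x5: nu = 0, mu = 0 -> consistent with mu << nu.
  x6: nu = 0, mu = 1 > 0 -> violates mu << nu.
The atom(s) x6 violate the condition (nu = 0 but mu > 0). Therefore mu is NOT absolutely continuous w.r.t. nu.

no


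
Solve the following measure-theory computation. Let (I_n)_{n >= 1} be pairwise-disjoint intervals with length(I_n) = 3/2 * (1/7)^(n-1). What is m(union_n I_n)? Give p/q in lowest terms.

By countable additivity of the Lebesgue measure on pairwise disjoint measurable sets,
  m(union_{n >= 1} I_n) = sum_{n >= 1} m(I_n) = sum_{n >= 1} a * r^(n-1),
  with a = 3/2 and r = 1/7.
Since 0 < r = 1/7 < 1, the geometric series converges:
  sum_{n >= 1} a * r^(n-1) = a / (1 - r).
  = 3/2 / (1 - 1/7)
  = 3/2 / (6/7)
  = 7/4.

7/4
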